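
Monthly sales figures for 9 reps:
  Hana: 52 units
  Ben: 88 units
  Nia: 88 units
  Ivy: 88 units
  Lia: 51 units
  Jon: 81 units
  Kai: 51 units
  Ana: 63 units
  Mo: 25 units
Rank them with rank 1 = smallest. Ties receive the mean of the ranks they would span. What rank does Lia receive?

2.5

Sorted (ascending): 25, 51, 51, 52, 63, 81, 88, 88, 88
The 2 values of 51 occupy positions 2–3 → average rank (2+3)/2 = 2.5.
The 3 values of 88 occupy positions 7–9 → average rank 8.
Lia has value 51 units → rank 2.5.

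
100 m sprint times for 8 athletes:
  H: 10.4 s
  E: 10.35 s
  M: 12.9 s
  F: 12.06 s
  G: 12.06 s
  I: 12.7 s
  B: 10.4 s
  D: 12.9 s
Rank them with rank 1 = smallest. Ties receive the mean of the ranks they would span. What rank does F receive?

Sorted (ascending): 10.35, 10.4, 10.4, 12.06, 12.06, 12.7, 12.9, 12.9
The 2 values of 10.4 occupy positions 2–3 → average rank (2+3)/2 = 2.5.
The 2 values of 12.06 occupy positions 4–5 → average rank (4+5)/2 = 4.5.
The 2 values of 12.9 occupy positions 7–8 → average rank (7+8)/2 = 7.5.
F has value 12.06 s → rank 4.5.

4.5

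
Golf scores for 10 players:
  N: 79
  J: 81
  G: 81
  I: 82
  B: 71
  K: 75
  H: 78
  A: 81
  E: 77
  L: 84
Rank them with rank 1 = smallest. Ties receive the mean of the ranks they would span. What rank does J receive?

Sorted (ascending): 71, 75, 77, 78, 79, 81, 81, 81, 82, 84
The 3 values of 81 occupy positions 6–8 → average rank 7.
J has value 81 → rank 7.

7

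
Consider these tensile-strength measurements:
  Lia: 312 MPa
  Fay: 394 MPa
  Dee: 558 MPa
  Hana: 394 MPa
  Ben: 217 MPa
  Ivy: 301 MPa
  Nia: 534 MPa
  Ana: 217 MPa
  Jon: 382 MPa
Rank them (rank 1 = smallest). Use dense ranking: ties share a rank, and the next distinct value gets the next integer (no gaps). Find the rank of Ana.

Sorted (ascending): 217, 217, 301, 312, 382, 394, 394, 534, 558
The 2 values of 217 share dense rank 1.
The 2 values of 394 share dense rank 5.
Remaining distinct values take the next consecutive integers.
Ana has value 217 MPa → rank 1.

1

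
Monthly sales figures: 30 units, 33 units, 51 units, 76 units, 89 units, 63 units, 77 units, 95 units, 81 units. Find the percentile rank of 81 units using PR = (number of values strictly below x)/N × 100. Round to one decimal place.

66.7

N = 9.
Strictly below 81: 6. Equal to 81: 1.
PR = 6/9 × 100 = 66.7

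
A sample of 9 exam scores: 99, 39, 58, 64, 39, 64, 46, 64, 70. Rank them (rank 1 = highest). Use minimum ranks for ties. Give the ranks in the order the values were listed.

Sorted (descending): 99, 70, 64, 64, 64, 58, 46, 39, 39
The 3 values of 64 occupy positions 3–5 → each gets rank 3.
The 2 values of 39 occupy positions 8–9 → each gets rank 8.

1, 8, 6, 3, 8, 3, 7, 3, 2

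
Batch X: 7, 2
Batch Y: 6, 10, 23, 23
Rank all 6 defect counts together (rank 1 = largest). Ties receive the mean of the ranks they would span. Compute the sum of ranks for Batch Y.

Sorted (descending): 23, 23, 10, 7, 6, 2
The 2 values of 23 occupy positions 1–2 → average rank (1+2)/2 = 1.5.
Batch Y values → pooled ranks: 6→5, 10→3, 23→1.5, 23→1.5
Rank sum = 5 + 3 + 1.5 + 1.5 = 11

11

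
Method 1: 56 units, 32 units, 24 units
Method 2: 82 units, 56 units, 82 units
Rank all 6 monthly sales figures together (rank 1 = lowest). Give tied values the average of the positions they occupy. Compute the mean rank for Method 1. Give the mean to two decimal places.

2.17

Sorted (ascending): 24, 32, 56, 56, 82, 82
The 2 values of 56 occupy positions 3–4 → average rank (3+4)/2 = 3.5.
The 2 values of 82 occupy positions 5–6 → average rank (5+6)/2 = 5.5.
Method 1 values → pooled ranks: 56→3.5, 32→2, 24→1
Mean rank = (3.5 + 2 + 1) / 3 = 2.17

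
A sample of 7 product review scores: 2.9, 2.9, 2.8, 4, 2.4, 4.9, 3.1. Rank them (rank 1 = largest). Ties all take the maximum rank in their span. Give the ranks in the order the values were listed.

Sorted (descending): 4.9, 4, 3.1, 2.9, 2.9, 2.8, 2.4
The 2 values of 2.9 occupy positions 4–5 → each gets rank 5.

5, 5, 6, 2, 7, 1, 3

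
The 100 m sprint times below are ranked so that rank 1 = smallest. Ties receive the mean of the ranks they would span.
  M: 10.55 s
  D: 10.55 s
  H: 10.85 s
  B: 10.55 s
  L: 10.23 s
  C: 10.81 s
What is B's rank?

3

Sorted (ascending): 10.23, 10.55, 10.55, 10.55, 10.81, 10.85
The 3 values of 10.55 occupy positions 2–4 → average rank 3.
B has value 10.55 s → rank 3.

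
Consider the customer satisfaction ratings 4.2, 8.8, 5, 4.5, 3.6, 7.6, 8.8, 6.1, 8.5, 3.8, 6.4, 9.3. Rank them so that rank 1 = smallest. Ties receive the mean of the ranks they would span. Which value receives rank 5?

5

Sorted (ascending): 3.6, 3.8, 4.2, 4.5, 5, 6.1, 6.4, 7.6, 8.5, 8.8, 8.8, 9.3
The 2 values of 8.8 occupy positions 10–11 → average rank (10+11)/2 = 10.5.
Rank 5 → value 5.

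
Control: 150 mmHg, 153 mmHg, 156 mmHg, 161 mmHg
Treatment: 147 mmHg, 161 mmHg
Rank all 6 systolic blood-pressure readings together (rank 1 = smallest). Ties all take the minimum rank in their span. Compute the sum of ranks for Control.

14

Sorted (ascending): 147, 150, 153, 156, 161, 161
The 2 values of 161 occupy positions 5–6 → each gets rank 5.
Control values → pooled ranks: 150→2, 153→3, 156→4, 161→5
Rank sum = 2 + 3 + 4 + 5 = 14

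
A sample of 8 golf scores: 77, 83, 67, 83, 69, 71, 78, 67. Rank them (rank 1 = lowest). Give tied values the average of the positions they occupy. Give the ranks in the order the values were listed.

Sorted (ascending): 67, 67, 69, 71, 77, 78, 83, 83
The 2 values of 67 occupy positions 1–2 → average rank (1+2)/2 = 1.5.
The 2 values of 83 occupy positions 7–8 → average rank (7+8)/2 = 7.5.

5, 7.5, 1.5, 7.5, 3, 4, 6, 1.5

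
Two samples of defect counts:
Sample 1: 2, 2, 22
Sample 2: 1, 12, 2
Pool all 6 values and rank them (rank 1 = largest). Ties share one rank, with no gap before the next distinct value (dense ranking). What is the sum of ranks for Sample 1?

7

Sorted (descending): 22, 12, 2, 2, 2, 1
The 3 values of 2 share dense rank 3.
Remaining distinct values take the next consecutive integers.
Sample 1 values → pooled ranks: 2→3, 2→3, 22→1
Rank sum = 3 + 3 + 1 = 7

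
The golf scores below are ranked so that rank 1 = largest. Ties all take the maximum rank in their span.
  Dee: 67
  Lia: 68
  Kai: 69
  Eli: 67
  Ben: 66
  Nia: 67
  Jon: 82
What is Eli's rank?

6

Sorted (descending): 82, 69, 68, 67, 67, 67, 66
The 3 values of 67 occupy positions 4–6 → each gets rank 6.
Eli has value 67 → rank 6.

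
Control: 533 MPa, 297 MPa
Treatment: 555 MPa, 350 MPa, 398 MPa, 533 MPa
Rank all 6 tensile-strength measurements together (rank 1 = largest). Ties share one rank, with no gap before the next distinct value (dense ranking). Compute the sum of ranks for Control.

Sorted (descending): 555, 533, 533, 398, 350, 297
The 2 values of 533 share dense rank 2.
Remaining distinct values take the next consecutive integers.
Control values → pooled ranks: 533→2, 297→5
Rank sum = 2 + 5 = 7

7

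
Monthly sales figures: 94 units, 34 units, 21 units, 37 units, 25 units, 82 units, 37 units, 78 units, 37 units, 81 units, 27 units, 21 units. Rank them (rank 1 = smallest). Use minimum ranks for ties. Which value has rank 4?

27

Sorted (ascending): 21, 21, 25, 27, 34, 37, 37, 37, 78, 81, 82, 94
The 2 values of 21 occupy positions 1–2 → each gets rank 1.
The 3 values of 37 occupy positions 6–8 → each gets rank 6.
Rank 4 → value 27.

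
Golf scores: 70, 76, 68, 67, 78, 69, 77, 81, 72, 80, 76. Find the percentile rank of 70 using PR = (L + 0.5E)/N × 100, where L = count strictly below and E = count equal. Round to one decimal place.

N = 11.
Strictly below 70: 3. Equal to 70: 1.
PR = (3 + 0.5·1)/11 × 100 = 31.8

31.8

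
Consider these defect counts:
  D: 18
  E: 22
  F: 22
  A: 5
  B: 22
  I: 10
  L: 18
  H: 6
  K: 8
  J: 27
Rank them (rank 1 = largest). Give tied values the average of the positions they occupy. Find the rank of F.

Sorted (descending): 27, 22, 22, 22, 18, 18, 10, 8, 6, 5
The 3 values of 22 occupy positions 2–4 → average rank 3.
The 2 values of 18 occupy positions 5–6 → average rank (5+6)/2 = 5.5.
F has value 22 → rank 3.

3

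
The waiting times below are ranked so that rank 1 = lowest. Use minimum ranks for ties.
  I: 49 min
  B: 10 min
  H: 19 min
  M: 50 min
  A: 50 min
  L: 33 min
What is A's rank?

Sorted (ascending): 10, 19, 33, 49, 50, 50
The 2 values of 50 occupy positions 5–6 → each gets rank 5.
A has value 50 min → rank 5.

5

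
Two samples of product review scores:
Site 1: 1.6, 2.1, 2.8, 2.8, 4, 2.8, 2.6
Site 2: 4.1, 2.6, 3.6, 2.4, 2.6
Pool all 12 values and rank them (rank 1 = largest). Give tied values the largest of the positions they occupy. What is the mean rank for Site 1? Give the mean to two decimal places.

7.43

Sorted (descending): 4.1, 4, 3.6, 2.8, 2.8, 2.8, 2.6, 2.6, 2.6, 2.4, 2.1, 1.6
The 3 values of 2.8 occupy positions 4–6 → each gets rank 6.
The 3 values of 2.6 occupy positions 7–9 → each gets rank 9.
Site 1 values → pooled ranks: 1.6→12, 2.1→11, 2.8→6, 2.8→6, 4→2, 2.8→6, 2.6→9
Mean rank = (12 + 11 + 6 + 6 + 2 + 6 + 9) / 7 = 7.43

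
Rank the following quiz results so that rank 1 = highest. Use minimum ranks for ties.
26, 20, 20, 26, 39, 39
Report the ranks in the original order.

3, 5, 5, 3, 1, 1

Sorted (descending): 39, 39, 26, 26, 20, 20
The 2 values of 39 occupy positions 1–2 → each gets rank 1.
The 2 values of 26 occupy positions 3–4 → each gets rank 3.
The 2 values of 20 occupy positions 5–6 → each gets rank 5.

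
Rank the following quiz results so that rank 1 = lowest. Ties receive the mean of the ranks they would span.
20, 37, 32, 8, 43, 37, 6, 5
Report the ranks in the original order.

4, 6.5, 5, 3, 8, 6.5, 2, 1

Sorted (ascending): 5, 6, 8, 20, 32, 37, 37, 43
The 2 values of 37 occupy positions 6–7 → average rank (6+7)/2 = 6.5.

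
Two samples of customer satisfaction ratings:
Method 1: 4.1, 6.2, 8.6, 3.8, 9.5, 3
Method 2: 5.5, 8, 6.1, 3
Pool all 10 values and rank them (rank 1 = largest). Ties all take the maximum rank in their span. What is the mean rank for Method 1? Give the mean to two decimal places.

Sorted (descending): 9.5, 8.6, 8, 6.2, 6.1, 5.5, 4.1, 3.8, 3, 3
The 2 values of 3 occupy positions 9–10 → each gets rank 10.
Method 1 values → pooled ranks: 4.1→7, 6.2→4, 8.6→2, 3.8→8, 9.5→1, 3→10
Mean rank = (7 + 4 + 2 + 8 + 1 + 10) / 6 = 5.33

5.33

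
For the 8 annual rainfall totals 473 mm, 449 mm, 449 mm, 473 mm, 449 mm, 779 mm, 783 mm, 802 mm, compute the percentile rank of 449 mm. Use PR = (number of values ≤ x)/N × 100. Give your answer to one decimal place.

N = 8.
Strictly below 449: 0. Equal to 449: 3.
PR = 3/8 × 100 = 37.5

37.5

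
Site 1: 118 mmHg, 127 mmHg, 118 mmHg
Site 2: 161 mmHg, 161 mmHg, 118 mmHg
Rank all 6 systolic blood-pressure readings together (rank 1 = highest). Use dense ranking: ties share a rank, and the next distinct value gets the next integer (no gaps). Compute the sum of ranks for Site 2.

5

Sorted (descending): 161, 161, 127, 118, 118, 118
The 2 values of 161 share dense rank 1.
The 3 values of 118 share dense rank 3.
Remaining distinct values take the next consecutive integers.
Site 2 values → pooled ranks: 161→1, 161→1, 118→3
Rank sum = 1 + 1 + 3 = 5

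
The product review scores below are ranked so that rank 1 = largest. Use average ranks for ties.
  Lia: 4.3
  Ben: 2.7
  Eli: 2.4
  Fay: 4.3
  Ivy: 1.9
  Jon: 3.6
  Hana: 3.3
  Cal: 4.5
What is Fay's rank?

2.5

Sorted (descending): 4.5, 4.3, 4.3, 3.6, 3.3, 2.7, 2.4, 1.9
The 2 values of 4.3 occupy positions 2–3 → average rank (2+3)/2 = 2.5.
Fay has value 4.3 → rank 2.5.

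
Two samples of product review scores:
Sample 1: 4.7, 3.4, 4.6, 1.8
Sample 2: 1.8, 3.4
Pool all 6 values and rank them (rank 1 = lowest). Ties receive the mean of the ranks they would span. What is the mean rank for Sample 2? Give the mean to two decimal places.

2.50

Sorted (ascending): 1.8, 1.8, 3.4, 3.4, 4.6, 4.7
The 2 values of 1.8 occupy positions 1–2 → average rank (1+2)/2 = 1.5.
The 2 values of 3.4 occupy positions 3–4 → average rank (3+4)/2 = 3.5.
Sample 2 values → pooled ranks: 1.8→1.5, 3.4→3.5
Mean rank = (1.5 + 3.5) / 2 = 2.50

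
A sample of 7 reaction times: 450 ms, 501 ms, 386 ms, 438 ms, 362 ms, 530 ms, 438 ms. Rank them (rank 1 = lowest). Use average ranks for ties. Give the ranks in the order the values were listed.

Sorted (ascending): 362, 386, 438, 438, 450, 501, 530
The 2 values of 438 occupy positions 3–4 → average rank (3+4)/2 = 3.5.

5, 6, 2, 3.5, 1, 7, 3.5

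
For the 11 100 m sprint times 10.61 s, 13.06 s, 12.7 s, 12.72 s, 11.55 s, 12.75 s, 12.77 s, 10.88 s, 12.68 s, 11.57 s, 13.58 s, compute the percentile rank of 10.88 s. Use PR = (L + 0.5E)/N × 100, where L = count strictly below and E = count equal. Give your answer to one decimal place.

13.6

N = 11.
Strictly below 10.88: 1. Equal to 10.88: 1.
PR = (1 + 0.5·1)/11 × 100 = 13.6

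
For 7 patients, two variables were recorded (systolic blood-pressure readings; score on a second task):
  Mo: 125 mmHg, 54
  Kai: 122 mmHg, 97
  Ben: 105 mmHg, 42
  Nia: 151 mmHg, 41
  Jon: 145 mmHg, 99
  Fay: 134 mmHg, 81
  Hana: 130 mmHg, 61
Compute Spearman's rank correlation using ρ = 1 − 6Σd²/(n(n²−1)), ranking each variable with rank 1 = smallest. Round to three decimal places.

0.036

Ranks of variable 1: 3, 2, 1, 7, 6, 5, 4
Ranks of variable 2: 3, 6, 2, 1, 7, 5, 4
d = r₁ − r₂: 0, -4, -1, 6, -1, 0, 0
d²: 0, 16, 1, 36, 1, 0, 0; Σd² = 54
ρ = 1 − 6·54/(7·48) = 1 − 324/336 = 0.036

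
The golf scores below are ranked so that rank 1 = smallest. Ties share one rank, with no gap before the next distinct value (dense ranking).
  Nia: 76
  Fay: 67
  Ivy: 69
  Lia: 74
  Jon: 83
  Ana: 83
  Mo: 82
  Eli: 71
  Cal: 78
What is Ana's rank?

Sorted (ascending): 67, 69, 71, 74, 76, 78, 82, 83, 83
The 2 values of 83 share dense rank 8.
Remaining distinct values take the next consecutive integers.
Ana has value 83 → rank 8.

8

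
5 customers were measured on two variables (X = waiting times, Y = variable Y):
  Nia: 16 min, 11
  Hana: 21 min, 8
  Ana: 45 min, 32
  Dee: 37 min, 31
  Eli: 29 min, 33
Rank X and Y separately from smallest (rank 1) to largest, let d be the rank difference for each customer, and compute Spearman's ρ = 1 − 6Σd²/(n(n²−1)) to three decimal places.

Ranks of variable 1: 1, 2, 5, 4, 3
Ranks of variable 2: 2, 1, 4, 3, 5
d = r₁ − r₂: -1, 1, 1, 1, -2
d²: 1, 1, 1, 1, 4; Σd² = 8
ρ = 1 − 6·8/(5·24) = 1 − 48/120 = 0.600

0.600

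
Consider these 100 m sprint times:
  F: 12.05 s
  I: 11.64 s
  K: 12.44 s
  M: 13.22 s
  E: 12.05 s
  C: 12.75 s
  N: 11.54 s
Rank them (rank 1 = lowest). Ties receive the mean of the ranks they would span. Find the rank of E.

Sorted (ascending): 11.54, 11.64, 12.05, 12.05, 12.44, 12.75, 13.22
The 2 values of 12.05 occupy positions 3–4 → average rank (3+4)/2 = 3.5.
E has value 12.05 s → rank 3.5.

3.5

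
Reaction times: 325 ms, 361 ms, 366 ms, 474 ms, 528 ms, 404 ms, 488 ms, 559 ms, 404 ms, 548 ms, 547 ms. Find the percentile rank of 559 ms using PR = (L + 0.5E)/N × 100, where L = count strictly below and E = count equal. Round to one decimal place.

95.5

N = 11.
Strictly below 559: 10. Equal to 559: 1.
PR = (10 + 0.5·1)/11 × 100 = 95.5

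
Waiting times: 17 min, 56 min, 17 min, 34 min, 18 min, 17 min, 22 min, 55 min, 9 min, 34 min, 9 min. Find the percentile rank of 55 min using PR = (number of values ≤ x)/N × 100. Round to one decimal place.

90.9

N = 11.
Strictly below 55: 9. Equal to 55: 1.
PR = 10/11 × 100 = 90.9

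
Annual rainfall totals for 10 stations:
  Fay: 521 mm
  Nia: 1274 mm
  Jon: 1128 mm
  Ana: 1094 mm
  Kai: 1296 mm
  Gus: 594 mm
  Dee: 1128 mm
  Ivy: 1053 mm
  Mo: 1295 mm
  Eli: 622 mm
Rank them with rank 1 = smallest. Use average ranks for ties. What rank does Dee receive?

6.5

Sorted (ascending): 521, 594, 622, 1053, 1094, 1128, 1128, 1274, 1295, 1296
The 2 values of 1128 occupy positions 6–7 → average rank (6+7)/2 = 6.5.
Dee has value 1128 mm → rank 6.5.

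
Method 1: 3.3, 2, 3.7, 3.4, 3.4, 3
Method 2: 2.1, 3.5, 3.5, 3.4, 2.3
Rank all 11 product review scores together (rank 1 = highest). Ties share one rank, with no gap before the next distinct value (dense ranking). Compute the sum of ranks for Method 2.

20

Sorted (descending): 3.7, 3.5, 3.5, 3.4, 3.4, 3.4, 3.3, 3, 2.3, 2.1, 2
The 2 values of 3.5 share dense rank 2.
The 3 values of 3.4 share dense rank 3.
Remaining distinct values take the next consecutive integers.
Method 2 values → pooled ranks: 2.1→7, 3.5→2, 3.5→2, 3.4→3, 2.3→6
Rank sum = 7 + 2 + 2 + 3 + 6 = 20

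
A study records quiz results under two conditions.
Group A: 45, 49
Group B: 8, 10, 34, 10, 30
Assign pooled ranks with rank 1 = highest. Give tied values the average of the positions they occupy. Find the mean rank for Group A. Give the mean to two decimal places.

Sorted (descending): 49, 45, 34, 30, 10, 10, 8
The 2 values of 10 occupy positions 5–6 → average rank (5+6)/2 = 5.5.
Group A values → pooled ranks: 45→2, 49→1
Mean rank = (2 + 1) / 2 = 1.50

1.50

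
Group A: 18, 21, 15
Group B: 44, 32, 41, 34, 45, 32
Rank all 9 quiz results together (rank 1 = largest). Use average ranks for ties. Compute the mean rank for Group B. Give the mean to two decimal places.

3.50

Sorted (descending): 45, 44, 41, 34, 32, 32, 21, 18, 15
The 2 values of 32 occupy positions 5–6 → average rank (5+6)/2 = 5.5.
Group B values → pooled ranks: 44→2, 32→5.5, 41→3, 34→4, 45→1, 32→5.5
Mean rank = (2 + 5.5 + 3 + 4 + 1 + 5.5) / 6 = 3.50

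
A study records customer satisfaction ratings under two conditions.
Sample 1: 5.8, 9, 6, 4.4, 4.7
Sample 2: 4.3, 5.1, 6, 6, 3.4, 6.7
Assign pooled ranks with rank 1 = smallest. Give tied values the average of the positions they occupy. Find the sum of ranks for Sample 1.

Sorted (ascending): 3.4, 4.3, 4.4, 4.7, 5.1, 5.8, 6, 6, 6, 6.7, 9
The 3 values of 6 occupy positions 7–9 → average rank 8.
Sample 1 values → pooled ranks: 5.8→6, 9→11, 6→8, 4.4→3, 4.7→4
Rank sum = 6 + 11 + 8 + 3 + 4 = 32

32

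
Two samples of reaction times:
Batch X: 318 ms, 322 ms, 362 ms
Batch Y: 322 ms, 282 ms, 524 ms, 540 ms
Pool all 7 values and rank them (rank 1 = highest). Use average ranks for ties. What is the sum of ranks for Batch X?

Sorted (descending): 540, 524, 362, 322, 322, 318, 282
The 2 values of 322 occupy positions 4–5 → average rank (4+5)/2 = 4.5.
Batch X values → pooled ranks: 318→6, 322→4.5, 362→3
Rank sum = 6 + 4.5 + 3 = 13.5

13.5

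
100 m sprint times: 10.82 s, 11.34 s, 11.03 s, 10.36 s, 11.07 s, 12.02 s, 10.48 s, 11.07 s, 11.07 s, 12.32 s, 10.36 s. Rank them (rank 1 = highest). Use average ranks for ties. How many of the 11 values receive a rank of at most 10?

Sorted (descending): 12.32, 12.02, 11.34, 11.07, 11.07, 11.07, 11.03, 10.82, 10.48, 10.36, 10.36
The 3 values of 11.07 occupy positions 4–6 → average rank 5.
The 2 values of 10.36 occupy positions 10–11 → average rank (10+11)/2 = 10.5.
Ranks ≤ 10: {1, 2, 3, 5, 5, 5, 7, 8, 9} → 9 values.

9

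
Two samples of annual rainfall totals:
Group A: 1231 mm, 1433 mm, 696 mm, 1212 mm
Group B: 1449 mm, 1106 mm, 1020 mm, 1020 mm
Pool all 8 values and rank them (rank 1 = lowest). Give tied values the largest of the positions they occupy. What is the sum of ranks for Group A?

Sorted (ascending): 696, 1020, 1020, 1106, 1212, 1231, 1433, 1449
The 2 values of 1020 occupy positions 2–3 → each gets rank 3.
Group A values → pooled ranks: 1231→6, 1433→7, 696→1, 1212→5
Rank sum = 6 + 7 + 1 + 5 = 19

19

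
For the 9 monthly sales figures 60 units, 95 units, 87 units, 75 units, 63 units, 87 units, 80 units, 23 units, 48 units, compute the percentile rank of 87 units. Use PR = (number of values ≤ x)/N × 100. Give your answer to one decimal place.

N = 9.
Strictly below 87: 6. Equal to 87: 2.
PR = 8/9 × 100 = 88.9

88.9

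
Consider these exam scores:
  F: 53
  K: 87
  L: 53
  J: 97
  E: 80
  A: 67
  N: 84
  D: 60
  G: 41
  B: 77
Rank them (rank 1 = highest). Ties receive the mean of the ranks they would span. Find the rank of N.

3

Sorted (descending): 97, 87, 84, 80, 77, 67, 60, 53, 53, 41
The 2 values of 53 occupy positions 8–9 → average rank (8+9)/2 = 8.5.
N has value 84 → rank 3.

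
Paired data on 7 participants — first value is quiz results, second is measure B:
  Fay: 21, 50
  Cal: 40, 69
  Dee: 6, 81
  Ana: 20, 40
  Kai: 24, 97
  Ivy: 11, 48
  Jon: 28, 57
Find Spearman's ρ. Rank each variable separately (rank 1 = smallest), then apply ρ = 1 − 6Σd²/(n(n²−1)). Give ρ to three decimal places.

Ranks of variable 1: 4, 7, 1, 3, 5, 2, 6
Ranks of variable 2: 3, 5, 6, 1, 7, 2, 4
d = r₁ − r₂: 1, 2, -5, 2, -2, 0, 2
d²: 1, 4, 25, 4, 4, 0, 4; Σd² = 42
ρ = 1 − 6·42/(7·48) = 1 − 252/336 = 0.250

0.250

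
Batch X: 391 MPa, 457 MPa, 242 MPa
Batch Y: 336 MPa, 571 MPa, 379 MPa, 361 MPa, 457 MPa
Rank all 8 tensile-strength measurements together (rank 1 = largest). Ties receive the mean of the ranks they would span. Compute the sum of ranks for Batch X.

Sorted (descending): 571, 457, 457, 391, 379, 361, 336, 242
The 2 values of 457 occupy positions 2–3 → average rank (2+3)/2 = 2.5.
Batch X values → pooled ranks: 391→4, 457→2.5, 242→8
Rank sum = 4 + 2.5 + 8 = 14.5

14.5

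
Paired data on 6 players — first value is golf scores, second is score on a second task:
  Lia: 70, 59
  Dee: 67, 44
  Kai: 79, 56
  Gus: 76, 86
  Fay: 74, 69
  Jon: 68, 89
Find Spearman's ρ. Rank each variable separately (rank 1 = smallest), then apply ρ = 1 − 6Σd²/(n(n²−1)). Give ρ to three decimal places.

Ranks of variable 1: 3, 1, 6, 5, 4, 2
Ranks of variable 2: 3, 1, 2, 5, 4, 6
d = r₁ − r₂: 0, 0, 4, 0, 0, -4
d²: 0, 0, 16, 0, 0, 16; Σd² = 32
ρ = 1 − 6·32/(6·35) = 1 − 192/210 = 0.086

0.086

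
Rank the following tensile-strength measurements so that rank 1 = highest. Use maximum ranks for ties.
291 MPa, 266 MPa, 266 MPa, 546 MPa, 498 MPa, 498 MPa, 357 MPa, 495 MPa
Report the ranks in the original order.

Sorted (descending): 546, 498, 498, 495, 357, 291, 266, 266
The 2 values of 498 occupy positions 2–3 → each gets rank 3.
The 2 values of 266 occupy positions 7–8 → each gets rank 8.

6, 8, 8, 1, 3, 3, 5, 4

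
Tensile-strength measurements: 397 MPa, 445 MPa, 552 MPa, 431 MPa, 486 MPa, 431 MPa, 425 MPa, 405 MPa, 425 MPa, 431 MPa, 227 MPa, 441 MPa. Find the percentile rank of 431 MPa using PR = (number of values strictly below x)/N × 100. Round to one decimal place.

N = 12.
Strictly below 431: 5. Equal to 431: 3.
PR = 5/12 × 100 = 41.7

41.7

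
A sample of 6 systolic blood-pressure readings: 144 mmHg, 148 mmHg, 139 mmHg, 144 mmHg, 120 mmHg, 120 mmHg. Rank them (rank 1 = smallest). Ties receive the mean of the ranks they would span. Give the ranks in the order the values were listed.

4.5, 6, 3, 4.5, 1.5, 1.5

Sorted (ascending): 120, 120, 139, 144, 144, 148
The 2 values of 120 occupy positions 1–2 → average rank (1+2)/2 = 1.5.
The 2 values of 144 occupy positions 4–5 → average rank (4+5)/2 = 4.5.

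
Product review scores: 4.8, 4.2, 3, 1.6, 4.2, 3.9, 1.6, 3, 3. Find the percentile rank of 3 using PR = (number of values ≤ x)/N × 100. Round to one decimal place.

N = 9.
Strictly below 3: 2. Equal to 3: 3.
PR = 5/9 × 100 = 55.6

55.6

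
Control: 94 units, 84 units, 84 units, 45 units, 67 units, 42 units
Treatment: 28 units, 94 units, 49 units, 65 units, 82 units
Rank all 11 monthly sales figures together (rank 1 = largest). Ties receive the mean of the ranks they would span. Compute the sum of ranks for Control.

33.5

Sorted (descending): 94, 94, 84, 84, 82, 67, 65, 49, 45, 42, 28
The 2 values of 94 occupy positions 1–2 → average rank (1+2)/2 = 1.5.
The 2 values of 84 occupy positions 3–4 → average rank (3+4)/2 = 3.5.
Control values → pooled ranks: 94→1.5, 84→3.5, 84→3.5, 45→9, 67→6, 42→10
Rank sum = 1.5 + 3.5 + 3.5 + 9 + 6 + 10 = 33.5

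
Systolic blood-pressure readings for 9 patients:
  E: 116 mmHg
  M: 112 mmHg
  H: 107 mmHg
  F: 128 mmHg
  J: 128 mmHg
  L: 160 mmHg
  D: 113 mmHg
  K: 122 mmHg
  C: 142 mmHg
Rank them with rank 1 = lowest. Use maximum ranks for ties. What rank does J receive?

7

Sorted (ascending): 107, 112, 113, 116, 122, 128, 128, 142, 160
The 2 values of 128 occupy positions 6–7 → each gets rank 7.
J has value 128 mmHg → rank 7.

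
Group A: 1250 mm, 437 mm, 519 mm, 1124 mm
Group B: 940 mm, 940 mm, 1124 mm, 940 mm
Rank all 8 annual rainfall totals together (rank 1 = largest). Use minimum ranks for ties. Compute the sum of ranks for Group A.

Sorted (descending): 1250, 1124, 1124, 940, 940, 940, 519, 437
The 2 values of 1124 occupy positions 2–3 → each gets rank 2.
The 3 values of 940 occupy positions 4–6 → each gets rank 4.
Group A values → pooled ranks: 1250→1, 437→8, 519→7, 1124→2
Rank sum = 1 + 8 + 7 + 2 = 18

18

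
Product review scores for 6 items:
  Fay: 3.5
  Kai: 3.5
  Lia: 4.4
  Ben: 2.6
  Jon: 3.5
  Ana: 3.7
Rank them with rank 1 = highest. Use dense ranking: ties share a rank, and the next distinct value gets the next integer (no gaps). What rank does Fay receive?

3

Sorted (descending): 4.4, 3.7, 3.5, 3.5, 3.5, 2.6
The 3 values of 3.5 share dense rank 3.
Remaining distinct values take the next consecutive integers.
Fay has value 3.5 → rank 3.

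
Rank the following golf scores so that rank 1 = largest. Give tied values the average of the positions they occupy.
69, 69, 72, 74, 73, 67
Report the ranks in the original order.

Sorted (descending): 74, 73, 72, 69, 69, 67
The 2 values of 69 occupy positions 4–5 → average rank (4+5)/2 = 4.5.

4.5, 4.5, 3, 1, 2, 6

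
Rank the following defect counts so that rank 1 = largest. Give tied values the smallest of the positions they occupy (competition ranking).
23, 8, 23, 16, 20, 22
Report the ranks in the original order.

Sorted (descending): 23, 23, 22, 20, 16, 8
The 2 values of 23 occupy positions 1–2 → each gets rank 1.

1, 6, 1, 5, 4, 3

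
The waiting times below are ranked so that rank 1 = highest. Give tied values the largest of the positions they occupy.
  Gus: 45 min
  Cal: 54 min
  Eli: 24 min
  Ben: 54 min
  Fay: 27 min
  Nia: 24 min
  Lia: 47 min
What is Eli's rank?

7

Sorted (descending): 54, 54, 47, 45, 27, 24, 24
The 2 values of 54 occupy positions 1–2 → each gets rank 2.
The 2 values of 24 occupy positions 6–7 → each gets rank 7.
Eli has value 24 min → rank 7.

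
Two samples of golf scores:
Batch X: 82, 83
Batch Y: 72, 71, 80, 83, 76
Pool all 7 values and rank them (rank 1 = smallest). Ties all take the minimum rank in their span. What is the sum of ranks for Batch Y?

Sorted (ascending): 71, 72, 76, 80, 82, 83, 83
The 2 values of 83 occupy positions 6–7 → each gets rank 6.
Batch Y values → pooled ranks: 72→2, 71→1, 80→4, 83→6, 76→3
Rank sum = 2 + 1 + 4 + 6 + 3 = 16

16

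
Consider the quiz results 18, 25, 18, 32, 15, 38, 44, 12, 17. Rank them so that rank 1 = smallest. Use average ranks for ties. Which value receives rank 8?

38

Sorted (ascending): 12, 15, 17, 18, 18, 25, 32, 38, 44
The 2 values of 18 occupy positions 4–5 → average rank (4+5)/2 = 4.5.
Rank 8 → value 38.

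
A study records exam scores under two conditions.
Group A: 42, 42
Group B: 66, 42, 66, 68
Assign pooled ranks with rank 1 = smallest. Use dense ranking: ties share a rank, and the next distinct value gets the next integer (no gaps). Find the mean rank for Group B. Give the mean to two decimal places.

Sorted (ascending): 42, 42, 42, 66, 66, 68
The 3 values of 42 share dense rank 1.
The 2 values of 66 share dense rank 2.
Remaining distinct values take the next consecutive integers.
Group B values → pooled ranks: 66→2, 42→1, 66→2, 68→3
Mean rank = (2 + 1 + 2 + 3) / 4 = 2.00

2.00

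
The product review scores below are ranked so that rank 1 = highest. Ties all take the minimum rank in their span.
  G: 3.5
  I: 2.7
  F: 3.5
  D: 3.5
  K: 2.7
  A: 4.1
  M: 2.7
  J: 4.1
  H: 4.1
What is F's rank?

Sorted (descending): 4.1, 4.1, 4.1, 3.5, 3.5, 3.5, 2.7, 2.7, 2.7
The 3 values of 4.1 occupy positions 1–3 → each gets rank 1.
The 3 values of 3.5 occupy positions 4–6 → each gets rank 4.
The 3 values of 2.7 occupy positions 7–9 → each gets rank 7.
F has value 3.5 → rank 4.

4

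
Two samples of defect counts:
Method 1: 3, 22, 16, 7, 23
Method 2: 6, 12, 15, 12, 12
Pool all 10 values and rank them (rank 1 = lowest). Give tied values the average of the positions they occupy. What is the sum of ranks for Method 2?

Sorted (ascending): 3, 6, 7, 12, 12, 12, 15, 16, 22, 23
The 3 values of 12 occupy positions 4–6 → average rank 5.
Method 2 values → pooled ranks: 6→2, 12→5, 15→7, 12→5, 12→5
Rank sum = 2 + 5 + 7 + 5 + 5 = 24

24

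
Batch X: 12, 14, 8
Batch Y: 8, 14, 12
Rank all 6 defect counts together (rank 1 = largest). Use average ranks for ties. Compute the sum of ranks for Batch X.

10.5

Sorted (descending): 14, 14, 12, 12, 8, 8
The 2 values of 14 occupy positions 1–2 → average rank (1+2)/2 = 1.5.
The 2 values of 12 occupy positions 3–4 → average rank (3+4)/2 = 3.5.
The 2 values of 8 occupy positions 5–6 → average rank (5+6)/2 = 5.5.
Batch X values → pooled ranks: 12→3.5, 14→1.5, 8→5.5
Rank sum = 3.5 + 1.5 + 5.5 = 10.5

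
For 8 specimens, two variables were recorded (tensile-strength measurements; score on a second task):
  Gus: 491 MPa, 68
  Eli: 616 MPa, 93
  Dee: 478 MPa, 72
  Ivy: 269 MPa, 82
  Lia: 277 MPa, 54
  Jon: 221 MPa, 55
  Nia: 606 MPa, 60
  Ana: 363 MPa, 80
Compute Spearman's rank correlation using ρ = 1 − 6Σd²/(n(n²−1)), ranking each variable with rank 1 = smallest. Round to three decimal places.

0.357

Ranks of variable 1: 6, 8, 5, 2, 3, 1, 7, 4
Ranks of variable 2: 4, 8, 5, 7, 1, 2, 3, 6
d = r₁ − r₂: 2, 0, 0, -5, 2, -1, 4, -2
d²: 4, 0, 0, 25, 4, 1, 16, 4; Σd² = 54
ρ = 1 − 6·54/(8·63) = 1 − 324/504 = 0.357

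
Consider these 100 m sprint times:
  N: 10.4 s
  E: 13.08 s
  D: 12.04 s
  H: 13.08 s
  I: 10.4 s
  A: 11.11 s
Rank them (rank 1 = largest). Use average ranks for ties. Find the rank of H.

Sorted (descending): 13.08, 13.08, 12.04, 11.11, 10.4, 10.4
The 2 values of 13.08 occupy positions 1–2 → average rank (1+2)/2 = 1.5.
The 2 values of 10.4 occupy positions 5–6 → average rank (5+6)/2 = 5.5.
H has value 13.08 s → rank 1.5.

1.5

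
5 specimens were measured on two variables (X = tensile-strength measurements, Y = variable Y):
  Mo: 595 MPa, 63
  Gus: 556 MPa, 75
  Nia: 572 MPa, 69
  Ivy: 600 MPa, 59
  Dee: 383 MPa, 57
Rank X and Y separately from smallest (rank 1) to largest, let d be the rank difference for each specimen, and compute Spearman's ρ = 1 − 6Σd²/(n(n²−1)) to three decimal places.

Ranks of variable 1: 4, 2, 3, 5, 1
Ranks of variable 2: 3, 5, 4, 2, 1
d = r₁ − r₂: 1, -3, -1, 3, 0
d²: 1, 9, 1, 9, 0; Σd² = 20
ρ = 1 − 6·20/(5·24) = 1 − 120/120 = 0.000

0.000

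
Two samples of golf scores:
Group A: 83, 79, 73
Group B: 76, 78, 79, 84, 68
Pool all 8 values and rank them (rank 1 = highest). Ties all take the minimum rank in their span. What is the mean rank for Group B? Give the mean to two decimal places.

4.60

Sorted (descending): 84, 83, 79, 79, 78, 76, 73, 68
The 2 values of 79 occupy positions 3–4 → each gets rank 3.
Group B values → pooled ranks: 76→6, 78→5, 79→3, 84→1, 68→8
Mean rank = (6 + 5 + 3 + 1 + 8) / 5 = 4.60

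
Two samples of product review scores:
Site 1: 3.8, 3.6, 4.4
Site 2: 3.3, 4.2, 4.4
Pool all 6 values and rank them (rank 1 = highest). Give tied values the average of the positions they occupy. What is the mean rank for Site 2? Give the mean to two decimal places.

Sorted (descending): 4.4, 4.4, 4.2, 3.8, 3.6, 3.3
The 2 values of 4.4 occupy positions 1–2 → average rank (1+2)/2 = 1.5.
Site 2 values → pooled ranks: 3.3→6, 4.2→3, 4.4→1.5
Mean rank = (6 + 3 + 1.5) / 3 = 3.50

3.50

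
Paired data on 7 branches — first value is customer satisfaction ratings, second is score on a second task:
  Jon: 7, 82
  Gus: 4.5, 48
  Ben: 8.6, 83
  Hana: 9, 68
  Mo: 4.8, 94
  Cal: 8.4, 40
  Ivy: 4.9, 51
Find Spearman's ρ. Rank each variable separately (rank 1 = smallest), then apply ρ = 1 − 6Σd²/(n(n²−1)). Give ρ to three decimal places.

0.071

Ranks of variable 1: 4, 1, 6, 7, 2, 5, 3
Ranks of variable 2: 5, 2, 6, 4, 7, 1, 3
d = r₁ − r₂: -1, -1, 0, 3, -5, 4, 0
d²: 1, 1, 0, 9, 25, 16, 0; Σd² = 52
ρ = 1 − 6·52/(7·48) = 1 − 312/336 = 0.071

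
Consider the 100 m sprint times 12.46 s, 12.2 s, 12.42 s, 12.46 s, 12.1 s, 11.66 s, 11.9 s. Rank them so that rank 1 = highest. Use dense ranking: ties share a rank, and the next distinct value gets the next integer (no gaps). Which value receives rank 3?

Sorted (descending): 12.46, 12.46, 12.42, 12.2, 12.1, 11.9, 11.66
The 2 values of 12.46 share dense rank 1.
Remaining distinct values take the next consecutive integers.
Rank 3 → value 12.2.

12.2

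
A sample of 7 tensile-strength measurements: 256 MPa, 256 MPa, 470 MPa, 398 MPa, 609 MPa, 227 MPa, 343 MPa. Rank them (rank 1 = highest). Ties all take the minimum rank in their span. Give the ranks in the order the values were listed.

5, 5, 2, 3, 1, 7, 4

Sorted (descending): 609, 470, 398, 343, 256, 256, 227
The 2 values of 256 occupy positions 5–6 → each gets rank 5.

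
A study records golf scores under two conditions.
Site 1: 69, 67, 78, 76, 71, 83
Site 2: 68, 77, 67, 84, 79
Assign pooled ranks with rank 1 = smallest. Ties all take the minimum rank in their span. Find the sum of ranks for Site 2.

Sorted (ascending): 67, 67, 68, 69, 71, 76, 77, 78, 79, 83, 84
The 2 values of 67 occupy positions 1–2 → each gets rank 1.
Site 2 values → pooled ranks: 68→3, 77→7, 67→1, 84→11, 79→9
Rank sum = 3 + 7 + 1 + 11 + 9 = 31

31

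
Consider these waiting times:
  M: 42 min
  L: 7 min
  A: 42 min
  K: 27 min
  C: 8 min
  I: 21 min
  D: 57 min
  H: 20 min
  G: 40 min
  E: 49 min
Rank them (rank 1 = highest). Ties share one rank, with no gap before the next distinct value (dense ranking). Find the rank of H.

7

Sorted (descending): 57, 49, 42, 42, 40, 27, 21, 20, 8, 7
The 2 values of 42 share dense rank 3.
Remaining distinct values take the next consecutive integers.
H has value 20 min → rank 7.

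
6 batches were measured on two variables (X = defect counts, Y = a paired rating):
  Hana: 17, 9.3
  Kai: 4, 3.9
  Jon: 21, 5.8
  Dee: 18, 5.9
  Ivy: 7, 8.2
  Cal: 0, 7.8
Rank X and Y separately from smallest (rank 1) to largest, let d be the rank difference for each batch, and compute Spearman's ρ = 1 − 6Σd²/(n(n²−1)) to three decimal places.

Ranks of variable 1: 4, 2, 6, 5, 3, 1
Ranks of variable 2: 6, 1, 2, 3, 5, 4
d = r₁ − r₂: -2, 1, 4, 2, -2, -3
d²: 4, 1, 16, 4, 4, 9; Σd² = 38
ρ = 1 − 6·38/(6·35) = 1 − 228/210 = -0.086

-0.086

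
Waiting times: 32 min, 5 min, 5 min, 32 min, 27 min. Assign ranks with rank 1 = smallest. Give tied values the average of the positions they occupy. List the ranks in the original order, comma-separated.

4.5, 1.5, 1.5, 4.5, 3

Sorted (ascending): 5, 5, 27, 32, 32
The 2 values of 5 occupy positions 1–2 → average rank (1+2)/2 = 1.5.
The 2 values of 32 occupy positions 4–5 → average rank (4+5)/2 = 4.5.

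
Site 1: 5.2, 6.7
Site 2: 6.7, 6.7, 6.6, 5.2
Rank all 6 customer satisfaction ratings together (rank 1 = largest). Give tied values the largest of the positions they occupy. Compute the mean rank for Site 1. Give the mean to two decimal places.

4.50

Sorted (descending): 6.7, 6.7, 6.7, 6.6, 5.2, 5.2
The 3 values of 6.7 occupy positions 1–3 → each gets rank 3.
The 2 values of 5.2 occupy positions 5–6 → each gets rank 6.
Site 1 values → pooled ranks: 5.2→6, 6.7→3
Mean rank = (6 + 3) / 2 = 4.50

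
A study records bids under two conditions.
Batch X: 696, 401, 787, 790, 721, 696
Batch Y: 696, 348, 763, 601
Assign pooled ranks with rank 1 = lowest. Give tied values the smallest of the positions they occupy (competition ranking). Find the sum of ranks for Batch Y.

Sorted (ascending): 348, 401, 601, 696, 696, 696, 721, 763, 787, 790
The 3 values of 696 occupy positions 4–6 → each gets rank 4.
Batch Y values → pooled ranks: 696→4, 348→1, 763→8, 601→3
Rank sum = 4 + 1 + 8 + 3 = 16

16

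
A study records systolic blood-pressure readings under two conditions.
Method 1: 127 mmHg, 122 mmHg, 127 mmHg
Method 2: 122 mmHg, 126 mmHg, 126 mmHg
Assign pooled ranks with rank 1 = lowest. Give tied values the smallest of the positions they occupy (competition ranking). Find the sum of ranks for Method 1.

11

Sorted (ascending): 122, 122, 126, 126, 127, 127
The 2 values of 122 occupy positions 1–2 → each gets rank 1.
The 2 values of 126 occupy positions 3–4 → each gets rank 3.
The 2 values of 127 occupy positions 5–6 → each gets rank 5.
Method 1 values → pooled ranks: 127→5, 122→1, 127→5
Rank sum = 5 + 1 + 5 = 11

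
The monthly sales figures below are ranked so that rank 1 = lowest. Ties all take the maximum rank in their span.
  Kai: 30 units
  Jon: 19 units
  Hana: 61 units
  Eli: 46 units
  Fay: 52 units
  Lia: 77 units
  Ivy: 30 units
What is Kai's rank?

3

Sorted (ascending): 19, 30, 30, 46, 52, 61, 77
The 2 values of 30 occupy positions 2–3 → each gets rank 3.
Kai has value 30 units → rank 3.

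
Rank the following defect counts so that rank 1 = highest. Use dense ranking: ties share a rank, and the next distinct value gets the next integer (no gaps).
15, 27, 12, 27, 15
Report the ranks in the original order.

2, 1, 3, 1, 2

Sorted (descending): 27, 27, 15, 15, 12
The 2 values of 27 share dense rank 1.
The 2 values of 15 share dense rank 2.
Remaining distinct values take the next consecutive integers.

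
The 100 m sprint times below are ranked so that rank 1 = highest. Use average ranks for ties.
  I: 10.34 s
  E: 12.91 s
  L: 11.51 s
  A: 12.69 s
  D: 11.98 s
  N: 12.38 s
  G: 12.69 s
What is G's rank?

Sorted (descending): 12.91, 12.69, 12.69, 12.38, 11.98, 11.51, 10.34
The 2 values of 12.69 occupy positions 2–3 → average rank (2+3)/2 = 2.5.
G has value 12.69 s → rank 2.5.

2.5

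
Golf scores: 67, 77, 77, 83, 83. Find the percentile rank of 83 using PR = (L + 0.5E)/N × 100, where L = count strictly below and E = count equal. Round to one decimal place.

N = 5.
Strictly below 83: 3. Equal to 83: 2.
PR = (3 + 0.5·2)/5 × 100 = 80.0

80.0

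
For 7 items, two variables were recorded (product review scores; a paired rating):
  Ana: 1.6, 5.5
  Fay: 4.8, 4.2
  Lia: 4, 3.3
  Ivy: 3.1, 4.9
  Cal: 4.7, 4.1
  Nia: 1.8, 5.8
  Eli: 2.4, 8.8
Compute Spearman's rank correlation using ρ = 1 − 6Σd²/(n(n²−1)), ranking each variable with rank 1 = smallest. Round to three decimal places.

-0.714

Ranks of variable 1: 1, 7, 5, 4, 6, 2, 3
Ranks of variable 2: 5, 3, 1, 4, 2, 6, 7
d = r₁ − r₂: -4, 4, 4, 0, 4, -4, -4
d²: 16, 16, 16, 0, 16, 16, 16; Σd² = 96
ρ = 1 − 6·96/(7·48) = 1 − 576/336 = -0.714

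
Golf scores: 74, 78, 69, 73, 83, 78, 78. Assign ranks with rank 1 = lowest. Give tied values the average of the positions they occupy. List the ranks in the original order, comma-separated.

Sorted (ascending): 69, 73, 74, 78, 78, 78, 83
The 3 values of 78 occupy positions 4–6 → average rank 5.

3, 5, 1, 2, 7, 5, 5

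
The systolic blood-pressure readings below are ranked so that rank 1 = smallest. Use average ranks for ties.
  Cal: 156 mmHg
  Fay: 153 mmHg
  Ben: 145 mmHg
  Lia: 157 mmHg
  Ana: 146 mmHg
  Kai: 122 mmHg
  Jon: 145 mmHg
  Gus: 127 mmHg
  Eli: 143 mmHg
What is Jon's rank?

4.5

Sorted (ascending): 122, 127, 143, 145, 145, 146, 153, 156, 157
The 2 values of 145 occupy positions 4–5 → average rank (4+5)/2 = 4.5.
Jon has value 145 mmHg → rank 4.5.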